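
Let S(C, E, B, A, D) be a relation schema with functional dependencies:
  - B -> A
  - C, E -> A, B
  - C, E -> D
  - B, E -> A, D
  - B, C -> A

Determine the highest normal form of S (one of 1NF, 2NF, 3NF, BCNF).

2NF

Candidate key: {C, E}. Prime attributes: {C, E}.
For B -> A we have {B}⁺ = {A, B}; {B} is not a superkey, so BCNF fails.
B -> A has non-prime {A} on the right and a non-superkey on the left, so 3NF fails.
No non-prime attribute depends on a proper subset of any candidate key, so 2NF holds.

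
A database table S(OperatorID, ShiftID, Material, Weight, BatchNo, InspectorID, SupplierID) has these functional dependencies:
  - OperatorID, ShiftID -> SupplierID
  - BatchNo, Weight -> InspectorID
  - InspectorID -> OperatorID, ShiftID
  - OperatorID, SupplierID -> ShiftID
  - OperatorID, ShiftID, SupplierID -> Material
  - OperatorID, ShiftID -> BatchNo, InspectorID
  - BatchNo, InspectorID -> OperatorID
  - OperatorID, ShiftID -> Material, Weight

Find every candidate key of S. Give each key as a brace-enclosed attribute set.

{BatchNo, Weight}, {InspectorID}, {OperatorID, ShiftID}, {OperatorID, SupplierID}

Closure of {InspectorID} is {BatchNo, InspectorID, Material, OperatorID, ShiftID, SupplierID, Weight}, the whole schema; {InspectorID} is a candidate key.
Closure of {BatchNo, Weight} is {BatchNo, InspectorID, Material, OperatorID, ShiftID, SupplierID, Weight}, the whole schema; {BatchNo, Weight} is a candidate key.
Closure of {OperatorID, ShiftID} is {BatchNo, InspectorID, Material, OperatorID, ShiftID, SupplierID, Weight}, the whole schema; {OperatorID, ShiftID} is a candidate key.
Closure of {OperatorID, SupplierID} is {BatchNo, InspectorID, Material, OperatorID, ShiftID, SupplierID, Weight}, the whole schema; {OperatorID, SupplierID} is a candidate key.
These are minimal and exhaustive — every other superkey contains one of them.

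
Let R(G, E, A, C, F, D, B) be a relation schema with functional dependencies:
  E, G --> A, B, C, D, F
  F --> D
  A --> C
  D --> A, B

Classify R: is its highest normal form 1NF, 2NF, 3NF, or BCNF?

Candidate key: {E, G}. Prime attributes: {E, G}.
F --> D: {F}⁺ = {A, B, C, D, F}, which is not all of the attributes, so the left side is not a superkey — BCNF is violated.
Because {D} is non-prime and the left side of F --> D is not a superkey, the relation is not in 3NF.
No non-prime attribute depends on a proper subset of any candidate key, so 2NF holds.

2NF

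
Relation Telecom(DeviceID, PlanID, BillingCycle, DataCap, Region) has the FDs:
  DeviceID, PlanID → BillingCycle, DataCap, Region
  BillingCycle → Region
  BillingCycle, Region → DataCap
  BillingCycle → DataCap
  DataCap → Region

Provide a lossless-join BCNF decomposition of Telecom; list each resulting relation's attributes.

Candidate key of the original relation: {DeviceID, PlanID}.
{BillingCycle, DataCap, DeviceID, PlanID, Region}: {BillingCycle} determines {BillingCycle, DataCap, Region} here but is not a superkey — split on BillingCycle → DataCap, Region, giving {BillingCycle, DataCap, Region} and {BillingCycle, DeviceID, PlanID}.
{BillingCycle, DataCap, Region}: {DataCap} determines {DataCap, Region} here but is not a superkey — split on DataCap → Region, giving {DataCap, Region} and {BillingCycle, DataCap}.
{DataCap, Region}: every determinant is a superkey — BCNF.
{BillingCycle, DataCap}: every determinant is a superkey — BCNF.
{BillingCycle, DeviceID, PlanID}: every determinant is a superkey — BCNF.

{BillingCycle, DataCap}; {BillingCycle, DeviceID, PlanID}; {DataCap, Region}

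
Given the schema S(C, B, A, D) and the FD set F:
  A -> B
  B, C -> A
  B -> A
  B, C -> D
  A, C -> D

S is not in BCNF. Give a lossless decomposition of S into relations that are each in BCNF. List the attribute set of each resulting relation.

{A, B}; {A, C, D}

Candidate keys of the original relation: {A, C}, {B, C}.
Within {A, B, C, D}: {A}⁺ ∩ {A, B, C, D} = {A, B}, not the whole set, so A -> B violates BCNF; decompose into {A, B} and {A, C, D}.
{A, B} is in BCNF.
{A, C, D} is in BCNF.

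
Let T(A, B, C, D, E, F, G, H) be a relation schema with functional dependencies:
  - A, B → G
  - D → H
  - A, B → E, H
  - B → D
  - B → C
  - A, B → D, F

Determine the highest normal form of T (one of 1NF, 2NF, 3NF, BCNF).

Candidate key: {A, B}. Prime attributes: {A, B}.
D → H: {D}⁺ = {D, H}, which is not all of the attributes, so the left side is not a superkey — BCNF is violated.
Because {H} is non-prime and the left side of D → H is not a superkey, the relation is not in 3NF.
The proper key subset {B} of {A, B} determines non-prime {C, D, H}, so the relation is not even in 2NF.

1NF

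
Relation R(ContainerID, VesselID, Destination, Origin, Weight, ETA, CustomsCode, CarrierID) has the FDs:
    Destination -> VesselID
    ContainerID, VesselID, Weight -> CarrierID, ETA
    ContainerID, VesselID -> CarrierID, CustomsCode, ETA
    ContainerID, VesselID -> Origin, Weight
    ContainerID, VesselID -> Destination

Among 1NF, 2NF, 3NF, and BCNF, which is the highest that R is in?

Candidate keys: {ContainerID, Destination}, {ContainerID, VesselID}. Prime attributes: {ContainerID, Destination, VesselID}.
Destination -> VesselID breaks BCNF: {Destination}⁺ = {Destination, VesselID}, so {Destination} is not a superkey.
Since {VesselID} ⊆ prime attributes and every other non-superkey FD also has a prime right side, the schema is in 3NF.

3NF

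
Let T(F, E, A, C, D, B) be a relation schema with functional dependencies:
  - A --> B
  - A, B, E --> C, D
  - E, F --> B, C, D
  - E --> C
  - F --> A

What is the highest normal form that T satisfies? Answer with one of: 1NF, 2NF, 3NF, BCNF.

1NF

Candidate key: {E, F}. Prime attributes: {E, F}.
For A --> B we have {A}⁺ = {A, B}; {A} is not a superkey, so BCNF fails.
A --> B has non-prime {B} on the right and a non-superkey on the left, so 3NF fails.
Since {E} ⊂ {E, F} and {E}⁺ ⊇ {C} with {C} non-prime, there is a partial dependency; 2NF fails.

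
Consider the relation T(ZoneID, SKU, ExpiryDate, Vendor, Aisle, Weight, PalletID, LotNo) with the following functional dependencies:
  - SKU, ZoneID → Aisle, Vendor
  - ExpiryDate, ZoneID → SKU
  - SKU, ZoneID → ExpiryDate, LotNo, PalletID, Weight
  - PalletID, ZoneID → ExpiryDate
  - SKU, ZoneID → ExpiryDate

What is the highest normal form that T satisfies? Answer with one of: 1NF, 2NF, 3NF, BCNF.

Candidate keys: {ExpiryDate, ZoneID}, {PalletID, ZoneID}, {SKU, ZoneID}. Prime attributes: {ExpiryDate, PalletID, SKU, ZoneID}.
The left-hand side of every FD is a superkey, so BCNF is satisfied.

BCNF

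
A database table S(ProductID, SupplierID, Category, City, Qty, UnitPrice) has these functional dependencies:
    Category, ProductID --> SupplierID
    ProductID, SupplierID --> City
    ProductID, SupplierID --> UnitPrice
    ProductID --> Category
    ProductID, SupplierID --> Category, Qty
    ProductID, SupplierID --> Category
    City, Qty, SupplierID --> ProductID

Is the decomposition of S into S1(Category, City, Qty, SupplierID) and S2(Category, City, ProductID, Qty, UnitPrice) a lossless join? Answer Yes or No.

No

Common attributes: {Category, City, Qty}; their closure is {Category, City, Qty}.
S1 ⊄ {Category, City, Qty} and S2 ⊄ {Category, City, Qty}, so the split is lossy.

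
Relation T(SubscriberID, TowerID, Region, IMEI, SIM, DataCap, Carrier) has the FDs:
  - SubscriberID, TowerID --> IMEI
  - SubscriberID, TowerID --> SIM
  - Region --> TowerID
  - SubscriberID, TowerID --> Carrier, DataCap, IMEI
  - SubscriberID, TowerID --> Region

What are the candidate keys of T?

No FD produces {SubscriberID}, so it must be in every candidate key.
{Region, SubscriberID}⁺ = {Carrier, DataCap, IMEI, Region, SIM, SubscriberID, TowerID} — all of the relation — so {Region, SubscriberID} is a candidate key.
{SubscriberID, TowerID}⁺ = {Carrier, DataCap, IMEI, Region, SIM, SubscriberID, TowerID} — all of the relation — so {SubscriberID, TowerID} is a candidate key.
These are minimal and exhaustive — every other superkey contains one of them.

{Region, SubscriberID}, {SubscriberID, TowerID}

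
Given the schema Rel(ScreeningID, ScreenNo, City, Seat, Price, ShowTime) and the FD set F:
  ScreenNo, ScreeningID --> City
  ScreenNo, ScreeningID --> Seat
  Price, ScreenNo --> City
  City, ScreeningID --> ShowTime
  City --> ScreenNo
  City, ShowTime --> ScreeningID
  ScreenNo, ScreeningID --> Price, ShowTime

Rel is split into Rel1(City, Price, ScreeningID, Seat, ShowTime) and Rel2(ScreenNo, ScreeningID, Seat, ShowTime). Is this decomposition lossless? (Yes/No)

No

The shared attributes are {ScreeningID, Seat, ShowTime} and {ScreeningID, Seat, ShowTime}⁺ = {ScreeningID, Seat, ShowTime}.
The closure covers neither Rel1 nor Rel2 entirely; the join is not lossless.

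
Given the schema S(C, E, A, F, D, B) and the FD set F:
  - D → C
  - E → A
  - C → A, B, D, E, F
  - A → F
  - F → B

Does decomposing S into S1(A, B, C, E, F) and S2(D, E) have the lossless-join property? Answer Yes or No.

No

The shared attributes are {E} and {E}⁺ = {A, B, E, F}.
The closure covers neither S1 nor S2 entirely; the join is not lossless.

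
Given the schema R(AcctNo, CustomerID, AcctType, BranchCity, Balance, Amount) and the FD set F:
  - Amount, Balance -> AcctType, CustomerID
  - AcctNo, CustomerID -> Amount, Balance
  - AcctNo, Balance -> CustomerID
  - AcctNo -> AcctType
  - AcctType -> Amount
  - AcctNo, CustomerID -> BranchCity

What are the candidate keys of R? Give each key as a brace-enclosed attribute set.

Attributes never on any right-hand side: {AcctNo} — every candidate key must contain it.
{AcctNo, Balance}⁺ = {AcctNo, AcctType, Amount, Balance, BranchCity, CustomerID}, which is every attribute, so {AcctNo, Balance} is a candidate key.
{AcctNo, CustomerID}⁺ = {AcctNo, AcctType, Amount, Balance, BranchCity, CustomerID}, which is every attribute, so {AcctNo, CustomerID} is a candidate key.
No proper subset of any of these is a key, and no other minimal superkey exists.

{AcctNo, Balance}, {AcctNo, CustomerID}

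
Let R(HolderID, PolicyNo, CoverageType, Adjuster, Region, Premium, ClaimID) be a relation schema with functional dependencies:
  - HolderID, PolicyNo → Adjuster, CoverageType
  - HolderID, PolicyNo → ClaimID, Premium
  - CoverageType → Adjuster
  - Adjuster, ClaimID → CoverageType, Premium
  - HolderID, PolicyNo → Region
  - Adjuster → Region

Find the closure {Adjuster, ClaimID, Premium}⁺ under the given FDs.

Start with {Adjuster, ClaimID, Premium}.
Adjuster, ClaimID → CoverageType, Premium applies; add {CoverageType} → now {Adjuster, ClaimID, CoverageType, Premium}.
Adjuster → Region applies; add {Region} → now {Adjuster, ClaimID, CoverageType, Premium, Region}.
No further FD applies.

{Adjuster, ClaimID, CoverageType, Premium, Region}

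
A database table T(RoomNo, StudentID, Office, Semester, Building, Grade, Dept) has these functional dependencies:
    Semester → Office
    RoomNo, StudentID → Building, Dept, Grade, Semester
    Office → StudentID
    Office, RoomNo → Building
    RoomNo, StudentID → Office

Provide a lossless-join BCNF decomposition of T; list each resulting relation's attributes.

Candidate keys of the original relation: {Office, RoomNo}, {RoomNo, Semester}, {RoomNo, StudentID}.
In {Building, Dept, Grade, Office, RoomNo, Semester, StudentID}, {Semester} is not a superkey ({Semester}⁺ restricted to this set is {Office, Semester, StudentID}), so split on Semester → Office, StudentID into {Office, Semester, StudentID} and {Building, Dept, Grade, RoomNo, Semester}.
In {Office, Semester, StudentID}, {Office} is not a superkey ({Office}⁺ restricted to this set is {Office, StudentID}), so split on Office → StudentID into {Office, StudentID} and {Office, Semester}.
{Office, StudentID} has no BCNF violation.
{Office, Semester} has no BCNF violation.
{Building, Dept, Grade, RoomNo, Semester} has no BCNF violation.

{Building, Dept, Grade, RoomNo, Semester}; {Office, Semester}; {Office, StudentID}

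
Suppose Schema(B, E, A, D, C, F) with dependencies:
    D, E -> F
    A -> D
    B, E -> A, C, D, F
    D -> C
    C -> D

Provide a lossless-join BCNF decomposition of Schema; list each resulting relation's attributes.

{A, B, E}; {A, D}; {C, D}; {D, E, F}

Candidate key of the original relation: {B, E}.
In {A, B, C, D, E, F}, {D, E} is not a superkey ({D, E}⁺ restricted to this set is {C, D, E, F}), so split on D, E -> C, F into {C, D, E, F} and {A, B, D, E}.
In {C, D, E, F}, {D} is not a superkey ({D}⁺ restricted to this set is {C, D}), so split on D -> C into {C, D} and {D, E, F}.
{C, D} is in BCNF.
{D, E, F} is in BCNF.
In {A, B, D, E}, {A} is not a superkey ({A}⁺ restricted to this set is {A, D}), so split on A -> D into {A, D} and {A, B, E}.
{A, D} is in BCNF.
{A, B, E} is in BCNF.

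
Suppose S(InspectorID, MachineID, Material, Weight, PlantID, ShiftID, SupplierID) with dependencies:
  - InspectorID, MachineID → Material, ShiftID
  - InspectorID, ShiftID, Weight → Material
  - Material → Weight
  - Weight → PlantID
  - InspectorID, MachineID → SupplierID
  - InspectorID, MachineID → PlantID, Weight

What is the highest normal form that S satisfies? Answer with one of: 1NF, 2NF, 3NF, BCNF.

2NF

Candidate key: {InspectorID, MachineID}. Prime attributes: {InspectorID, MachineID}.
InspectorID, ShiftID, Weight → Material breaks BCNF: {InspectorID, ShiftID, Weight}⁺ = {InspectorID, Material, PlantID, ShiftID, Weight}, so {InspectorID, ShiftID, Weight} is not a superkey.
InspectorID, ShiftID, Weight → Material has non-prime {Material} on the right and a non-superkey on the left, so 3NF fails.
No proper subset of a key has a non-prime attribute in its closure, so there is no partial dependency; 2NF holds.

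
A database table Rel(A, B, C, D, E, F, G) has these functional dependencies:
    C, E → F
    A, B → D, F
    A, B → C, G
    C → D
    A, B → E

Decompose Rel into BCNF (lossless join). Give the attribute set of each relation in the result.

Candidate key of the original relation: {A, B}.
{A, B, C, D, E, F, G}: {C, E} determines {C, D, E, F} here but is not a superkey — split on C, E → D, F, giving {C, D, E, F} and {A, B, C, E, G}.
{C, D, E, F}: {C} determines {C, D} here but is not a superkey — split on C → D, giving {C, D} and {C, E, F}.
{C, D} is in BCNF.
{C, E, F} is in BCNF.
{A, B, C, E, G} is in BCNF.

{A, B, C, E, G}; {C, D}; {C, E, F}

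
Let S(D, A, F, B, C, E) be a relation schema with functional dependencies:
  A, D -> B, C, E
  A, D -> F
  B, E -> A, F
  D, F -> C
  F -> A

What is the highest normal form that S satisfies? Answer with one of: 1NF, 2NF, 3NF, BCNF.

Candidate keys: {A, D}, {B, D, E}, {D, F}. Prime attributes: {A, B, D, E, F}.
B, E -> A, F: {B, E}⁺ = {A, B, E, F}, which is not all of the attributes, so the left side is not a superkey — BCNF is violated.
Its right-hand attributes {A, F} are all prime, as are those of every other non-superkey FD — the relation is in 3NF.

3NF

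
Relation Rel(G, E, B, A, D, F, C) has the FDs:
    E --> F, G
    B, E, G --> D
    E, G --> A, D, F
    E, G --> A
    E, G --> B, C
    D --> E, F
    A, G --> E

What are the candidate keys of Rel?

{D} is a candidate key since {D}⁺ = {A, B, C, D, E, F, G} covers every attribute.
{E} is a candidate key since {E}⁺ = {A, B, C, D, E, F, G} covers every attribute.
{A, G} is a candidate key since {A, G}⁺ = {A, B, C, D, E, F, G} covers every attribute.
These are minimal and exhaustive — every other superkey contains one of them.

{A, G}, {D}, {E}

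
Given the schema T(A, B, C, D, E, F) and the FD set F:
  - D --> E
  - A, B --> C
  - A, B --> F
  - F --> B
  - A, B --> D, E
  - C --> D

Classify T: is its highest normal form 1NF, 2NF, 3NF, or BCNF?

Candidate keys: {A, B}, {A, F}. Prime attributes: {A, B, F}.
D --> E breaks BCNF: {D}⁺ = {D, E}, so {D} is not a superkey.
D --> E has non-prime {E} on the right and a non-superkey on the left, so 3NF fails.
No proper subset of a key has a non-prime attribute in its closure, so there is no partial dependency; 2NF holds.

2NF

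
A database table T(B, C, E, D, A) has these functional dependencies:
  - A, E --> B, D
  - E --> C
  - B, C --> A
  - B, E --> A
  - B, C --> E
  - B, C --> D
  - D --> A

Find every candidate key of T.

{A, E}⁺ = {A, B, C, D, E}, which is every attribute, so {A, E} is a candidate key.
{B, C}⁺ = {A, B, C, D, E}, which is every attribute, so {B, C} is a candidate key.
{B, E}⁺ = {A, B, C, D, E}, which is every attribute, so {B, E} is a candidate key.
{D, E}⁺ = {A, B, C, D, E}, which is every attribute, so {D, E} is a candidate key.
Any other superkey properly contains one of these, so there are no further candidate keys.

{A, E}, {B, C}, {B, E}, {D, E}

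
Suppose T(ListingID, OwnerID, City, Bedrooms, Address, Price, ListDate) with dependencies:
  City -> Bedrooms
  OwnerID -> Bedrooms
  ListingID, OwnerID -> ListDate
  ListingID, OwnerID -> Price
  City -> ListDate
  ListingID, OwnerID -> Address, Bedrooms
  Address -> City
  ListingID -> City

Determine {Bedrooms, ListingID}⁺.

{Bedrooms, City, ListDate, ListingID}

Start with {Bedrooms, ListingID}.
ListingID -> City applies; add {City} → now {Bedrooms, City, ListingID}.
City -> ListDate applies; add {ListDate} → now {Bedrooms, City, ListDate, ListingID}.
No further FD applies.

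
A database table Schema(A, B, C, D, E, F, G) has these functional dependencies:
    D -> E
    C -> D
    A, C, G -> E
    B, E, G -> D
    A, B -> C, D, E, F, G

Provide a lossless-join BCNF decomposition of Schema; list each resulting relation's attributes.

{A, B, C, F, G}; {C, D}; {D, E}

Candidate key of the original relation: {A, B}.
In {A, B, C, D, E, F, G}, {D} is not a superkey ({D}⁺ restricted to this set is {D, E}), so split on D -> E into {D, E} and {A, B, C, D, F, G}.
{D, E} has no BCNF violation.
In {A, B, C, D, F, G}, {C} is not a superkey ({C}⁺ restricted to this set is {C, D}), so split on C -> D into {C, D} and {A, B, C, F, G}.
{C, D} has no BCNF violation.
{A, B, C, F, G} has no BCNF violation.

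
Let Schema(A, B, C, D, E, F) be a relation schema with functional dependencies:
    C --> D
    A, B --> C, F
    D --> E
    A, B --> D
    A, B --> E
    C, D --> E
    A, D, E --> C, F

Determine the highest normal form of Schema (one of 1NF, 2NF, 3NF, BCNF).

2NF

Candidate key: {A, B}. Prime attributes: {A, B}.
C --> D breaks BCNF: {C}⁺ = {C, D, E}, so {C} is not a superkey.
C --> D determines the non-prime attribute {D} from a non-superkey — 3NF is violated.
No proper subset of a key has a non-prime attribute in its closure, so there is no partial dependency; 2NF holds.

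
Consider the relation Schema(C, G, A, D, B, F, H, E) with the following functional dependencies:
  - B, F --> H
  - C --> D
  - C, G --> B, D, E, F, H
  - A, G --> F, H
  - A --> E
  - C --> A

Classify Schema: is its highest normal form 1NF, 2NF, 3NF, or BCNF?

Candidate key: {C, G}. Prime attributes: {C, G}.
For B, F --> H we have {B, F}⁺ = {B, F, H}; {B, F} is not a superkey, so BCNF fails.
B, F --> H determines the non-prime attribute {H} from a non-superkey — 3NF is violated.
Since {C} ⊂ {C, G} and {C}⁺ ⊇ {A, D, E} with {A, D, E} non-prime, there is a partial dependency; 2NF fails.

1NF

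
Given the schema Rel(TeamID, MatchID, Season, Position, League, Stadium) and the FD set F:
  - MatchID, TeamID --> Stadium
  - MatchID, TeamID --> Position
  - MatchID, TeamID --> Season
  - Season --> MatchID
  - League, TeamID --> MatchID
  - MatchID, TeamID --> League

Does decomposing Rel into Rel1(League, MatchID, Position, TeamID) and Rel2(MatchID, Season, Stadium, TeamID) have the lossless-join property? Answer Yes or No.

Yes

Rel1 ∩ Rel2 = {MatchID, TeamID}; its closure under F is {League, MatchID, Position, Season, Stadium, TeamID}.
Since Rel1 ⊆ {League, MatchID, Position, Season, Stadium, TeamID}, the intersection is a superkey of Rel1; the decomposition is lossless.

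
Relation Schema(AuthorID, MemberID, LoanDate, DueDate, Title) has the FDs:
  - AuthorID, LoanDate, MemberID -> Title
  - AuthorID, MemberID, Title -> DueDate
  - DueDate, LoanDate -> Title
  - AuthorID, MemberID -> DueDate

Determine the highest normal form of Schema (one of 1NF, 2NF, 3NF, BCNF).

1NF

Candidate key: {AuthorID, LoanDate, MemberID}. Prime attributes: {AuthorID, LoanDate, MemberID}.
AuthorID, MemberID, Title -> DueDate breaks BCNF: {AuthorID, MemberID, Title}⁺ = {AuthorID, DueDate, MemberID, Title}, so {AuthorID, MemberID, Title} is not a superkey.
AuthorID, MemberID, Title -> DueDate has non-prime {DueDate} on the right and a non-superkey on the left, so 3NF fails.
Since {AuthorID, MemberID} ⊂ {AuthorID, LoanDate, MemberID} and {AuthorID, MemberID}⁺ ⊇ {DueDate} with {DueDate} non-prime, there is a partial dependency; 2NF fails.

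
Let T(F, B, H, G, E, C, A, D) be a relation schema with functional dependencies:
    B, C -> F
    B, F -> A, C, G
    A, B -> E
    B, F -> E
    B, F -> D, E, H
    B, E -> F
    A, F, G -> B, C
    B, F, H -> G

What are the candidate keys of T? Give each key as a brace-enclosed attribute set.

{A, B}, {A, F, G}, {B, C}, {B, E}, {B, F}

{A, B}⁺ = {A, B, C, D, E, F, G, H} — all of the relation — so {A, B} is a candidate key.
{B, C}⁺ = {A, B, C, D, E, F, G, H} — all of the relation — so {B, C} is a candidate key.
{B, E}⁺ = {A, B, C, D, E, F, G, H} — all of the relation — so {B, E} is a candidate key.
{B, F}⁺ = {A, B, C, D, E, F, G, H} — all of the relation — so {B, F} is a candidate key.
{A, F, G}⁺ = {A, B, C, D, E, F, G, H} — all of the relation — so {A, F, G} is a candidate key.
Any other superkey properly contains one of these, so there are no further candidate keys.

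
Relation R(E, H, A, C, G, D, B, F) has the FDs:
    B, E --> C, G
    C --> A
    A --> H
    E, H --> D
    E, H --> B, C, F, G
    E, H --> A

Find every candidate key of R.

{E} never appears on the right of any FD, so every key must include it.
{A, E}⁺ = {A, B, C, D, E, F, G, H} — all of the relation — so {A, E} is a candidate key.
{B, E}⁺ = {A, B, C, D, E, F, G, H} — all of the relation — so {B, E} is a candidate key.
{C, E}⁺ = {A, B, C, D, E, F, G, H} — all of the relation — so {C, E} is a candidate key.
{E, H}⁺ = {A, B, C, D, E, F, G, H} — all of the relation — so {E, H} is a candidate key.
Any other superkey properly contains one of these, so there are no further candidate keys.

{A, E}, {B, E}, {C, E}, {E, H}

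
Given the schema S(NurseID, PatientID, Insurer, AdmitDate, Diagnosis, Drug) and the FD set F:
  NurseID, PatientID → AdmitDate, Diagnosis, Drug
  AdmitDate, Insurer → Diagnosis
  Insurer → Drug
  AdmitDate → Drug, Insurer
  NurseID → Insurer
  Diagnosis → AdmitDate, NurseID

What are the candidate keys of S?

{AdmitDate, PatientID}, {Diagnosis, PatientID}, {NurseID, PatientID}

{PatientID} never appears on the right of any FD, so every key must include it.
Closure of {AdmitDate, PatientID} is {AdmitDate, Diagnosis, Drug, Insurer, NurseID, PatientID}, the whole schema; {AdmitDate, PatientID} is a candidate key.
Closure of {Diagnosis, PatientID} is {AdmitDate, Diagnosis, Drug, Insurer, NurseID, PatientID}, the whole schema; {Diagnosis, PatientID} is a candidate key.
Closure of {NurseID, PatientID} is {AdmitDate, Diagnosis, Drug, Insurer, NurseID, PatientID}, the whole schema; {NurseID, PatientID} is a candidate key.
Any other superkey properly contains one of these, so there are no further candidate keys.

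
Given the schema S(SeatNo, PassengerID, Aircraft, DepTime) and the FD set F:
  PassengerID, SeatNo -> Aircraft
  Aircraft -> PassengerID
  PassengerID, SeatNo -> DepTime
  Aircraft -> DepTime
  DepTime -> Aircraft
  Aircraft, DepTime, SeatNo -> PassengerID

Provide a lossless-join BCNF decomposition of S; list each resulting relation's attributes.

{Aircraft, DepTime, PassengerID}; {Aircraft, SeatNo}

Candidate keys of the original relation: {Aircraft, SeatNo}, {DepTime, SeatNo}, {PassengerID, SeatNo}.
Within {Aircraft, DepTime, PassengerID, SeatNo}: {Aircraft}⁺ ∩ {Aircraft, DepTime, PassengerID, SeatNo} = {Aircraft, DepTime, PassengerID}, not the whole set, so Aircraft -> DepTime, PassengerID violates BCNF; decompose into {Aircraft, DepTime, PassengerID} and {Aircraft, SeatNo}.
{Aircraft, DepTime, PassengerID} has no BCNF violation.
{Aircraft, SeatNo} has no BCNF violation.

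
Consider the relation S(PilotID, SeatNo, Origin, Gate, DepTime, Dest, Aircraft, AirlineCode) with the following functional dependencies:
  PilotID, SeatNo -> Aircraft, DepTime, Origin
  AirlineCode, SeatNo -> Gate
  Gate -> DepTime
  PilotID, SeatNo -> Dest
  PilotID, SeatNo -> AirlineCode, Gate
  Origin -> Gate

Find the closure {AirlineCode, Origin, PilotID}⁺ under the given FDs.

Start with {AirlineCode, Origin, PilotID}.
Origin -> Gate applies; add {Gate} → now {AirlineCode, Gate, Origin, PilotID}.
Gate -> DepTime applies; add {DepTime} → now {AirlineCode, DepTime, Gate, Origin, PilotID}.
No further FD applies.

{AirlineCode, DepTime, Gate, Origin, PilotID}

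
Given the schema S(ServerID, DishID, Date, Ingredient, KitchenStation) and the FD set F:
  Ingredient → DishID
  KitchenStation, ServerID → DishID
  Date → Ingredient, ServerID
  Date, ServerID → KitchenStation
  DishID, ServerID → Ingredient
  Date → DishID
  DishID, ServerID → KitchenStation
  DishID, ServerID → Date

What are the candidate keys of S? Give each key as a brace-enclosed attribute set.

{Date}, {DishID, ServerID}, {Ingredient, ServerID}, {KitchenStation, ServerID}

{Date}⁺ = {Date, DishID, Ingredient, KitchenStation, ServerID} — all of the relation — so {Date} is a candidate key.
{DishID, ServerID}⁺ = {Date, DishID, Ingredient, KitchenStation, ServerID} — all of the relation — so {DishID, ServerID} is a candidate key.
{Ingredient, ServerID}⁺ = {Date, DishID, Ingredient, KitchenStation, ServerID} — all of the relation — so {Ingredient, ServerID} is a candidate key.
{KitchenStation, ServerID}⁺ = {Date, DishID, Ingredient, KitchenStation, ServerID} — all of the relation — so {KitchenStation, ServerID} is a candidate key.
These are minimal and exhaustive — every other superkey contains one of them.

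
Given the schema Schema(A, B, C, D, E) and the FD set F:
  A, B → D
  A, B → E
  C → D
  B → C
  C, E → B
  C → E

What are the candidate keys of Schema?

{A, B}, {A, C}

Attributes never on any right-hand side: {A} — every candidate key must contain it.
{A, B} is a candidate key since {A, B}⁺ = {A, B, C, D, E} covers every attribute.
{A, C} is a candidate key since {A, C}⁺ = {A, B, C, D, E} covers every attribute.
These are minimal and exhaustive — every other superkey contains one of them.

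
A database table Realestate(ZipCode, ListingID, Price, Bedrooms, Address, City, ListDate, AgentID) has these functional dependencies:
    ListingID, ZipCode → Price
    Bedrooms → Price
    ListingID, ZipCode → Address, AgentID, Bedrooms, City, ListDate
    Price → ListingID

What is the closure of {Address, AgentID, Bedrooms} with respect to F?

Start with {Address, AgentID, Bedrooms}.
Bedrooms → Price applies; add {Price} → now {Address, AgentID, Bedrooms, Price}.
Price → ListingID applies; add {ListingID} → now {Address, AgentID, Bedrooms, ListingID, Price}.
No further FD applies.

{Address, AgentID, Bedrooms, ListingID, Price}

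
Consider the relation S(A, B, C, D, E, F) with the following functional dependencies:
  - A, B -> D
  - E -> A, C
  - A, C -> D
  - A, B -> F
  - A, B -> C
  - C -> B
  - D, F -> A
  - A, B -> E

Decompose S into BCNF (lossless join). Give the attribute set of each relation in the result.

Candidate keys of the original relation: {A, B}, {A, C}, {B, D, F}, {C, D, F}, {E}.
{A, B, C, D, E, F}: {C} determines {B, C} here but is not a superkey — split on C -> B, giving {B, C} and {A, C, D, E, F}.
{B, C}: every determinant is a superkey — BCNF.
{A, C, D, E, F}: {D, F} determines {A, D, F} here but is not a superkey — split on D, F -> A, giving {A, D, F} and {C, D, E, F}.
{A, D, F}: every determinant is a superkey — BCNF.
{C, D, E, F}: every determinant is a superkey — BCNF.

{A, D, F}; {B, C}; {C, D, E, F}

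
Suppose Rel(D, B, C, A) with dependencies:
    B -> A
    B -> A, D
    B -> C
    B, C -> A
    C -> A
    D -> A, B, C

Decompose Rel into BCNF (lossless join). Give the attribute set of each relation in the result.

{A, C}; {B, C, D}

Candidate keys of the original relation: {B}, {D}.
Within {A, B, C, D}: {C}⁺ ∩ {A, B, C, D} = {A, C}, not the whole set, so C -> A violates BCNF; decompose into {A, C} and {B, C, D}.
{A, C} is in BCNF.
{B, C, D} is in BCNF.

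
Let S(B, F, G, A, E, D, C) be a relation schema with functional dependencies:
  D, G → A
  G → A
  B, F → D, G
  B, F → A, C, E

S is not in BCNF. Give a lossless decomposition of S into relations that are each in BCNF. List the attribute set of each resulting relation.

{A, G}; {B, C, D, E, F, G}

Candidate key of the original relation: {B, F}.
Within {A, B, C, D, E, F, G}: {D, G}⁺ ∩ {A, B, C, D, E, F, G} = {A, D, G}, not the whole set, so D, G → A violates BCNF; decompose into {A, D, G} and {B, C, D, E, F, G}.
Within {A, D, G}: {G}⁺ ∩ {A, D, G} = {A, G}, not the whole set, so G → A violates BCNF; decompose into {A, G} and {D, G}.
{A, G} is in BCNF.
{D, G} is in BCNF.
{B, C, D, E, F, G} is in BCNF.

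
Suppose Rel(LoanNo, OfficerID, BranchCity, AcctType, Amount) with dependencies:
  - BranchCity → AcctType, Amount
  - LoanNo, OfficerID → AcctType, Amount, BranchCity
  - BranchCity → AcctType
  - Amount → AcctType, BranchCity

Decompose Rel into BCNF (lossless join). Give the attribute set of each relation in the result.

Candidate key of the original relation: {LoanNo, OfficerID}.
Within {AcctType, Amount, BranchCity, LoanNo, OfficerID}: {BranchCity}⁺ ∩ {AcctType, Amount, BranchCity, LoanNo, OfficerID} = {AcctType, Amount, BranchCity}, not the whole set, so BranchCity → AcctType, Amount violates BCNF; decompose into {AcctType, Amount, BranchCity} and {BranchCity, LoanNo, OfficerID}.
{AcctType, Amount, BranchCity}: every determinant is a superkey — BCNF.
{BranchCity, LoanNo, OfficerID}: every determinant is a superkey — BCNF.

{AcctType, Amount, BranchCity}; {BranchCity, LoanNo, OfficerID}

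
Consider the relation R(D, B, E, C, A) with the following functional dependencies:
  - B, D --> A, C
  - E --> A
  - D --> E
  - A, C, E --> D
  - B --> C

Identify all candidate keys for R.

{B, D}, {B, E}

Attributes never on any right-hand side: {B} — every candidate key must contain it.
Closure of {B, D} is {A, B, C, D, E}, the whole schema; {B, D} is a candidate key.
Closure of {B, E} is {A, B, C, D, E}, the whole schema; {B, E} is a candidate key.
No proper subset of any of these is a key, and no other minimal superkey exists.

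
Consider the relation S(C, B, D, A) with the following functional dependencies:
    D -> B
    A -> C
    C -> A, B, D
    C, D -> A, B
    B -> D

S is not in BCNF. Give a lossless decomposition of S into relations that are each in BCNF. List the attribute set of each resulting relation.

Candidate keys of the original relation: {A}, {C}.
Within {A, B, C, D}: {D}⁺ ∩ {A, B, C, D} = {B, D}, not the whole set, so D -> B violates BCNF; decompose into {B, D} and {A, C, D}.
{B, D} has no BCNF violation.
{A, C, D} has no BCNF violation.

{A, C, D}; {B, D}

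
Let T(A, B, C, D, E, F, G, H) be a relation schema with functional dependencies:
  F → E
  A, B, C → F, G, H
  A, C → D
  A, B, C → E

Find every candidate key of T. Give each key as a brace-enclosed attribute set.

{A, B, C} never appear on the right of any FD, so every key must include all of them.
{A, B, C}⁺ = {A, B, C, D, E, F, G, H} — all of the relation — so {A, B, C} is a candidate key.
No smaller or unrelated set reaches every attribute, so there are no other keys.

{A, B, C}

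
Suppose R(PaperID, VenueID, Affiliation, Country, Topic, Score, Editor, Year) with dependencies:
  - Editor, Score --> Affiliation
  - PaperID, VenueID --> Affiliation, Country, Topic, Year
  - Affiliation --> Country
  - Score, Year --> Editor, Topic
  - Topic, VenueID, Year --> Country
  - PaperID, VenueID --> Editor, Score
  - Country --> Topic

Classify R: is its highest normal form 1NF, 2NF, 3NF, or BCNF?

Candidate key: {PaperID, VenueID}. Prime attributes: {PaperID, VenueID}.
Editor, Score --> Affiliation breaks BCNF: {Editor, Score}⁺ = {Affiliation, Country, Editor, Score, Topic}, so {Editor, Score} is not a superkey.
Editor, Score --> Affiliation has non-prime {Affiliation} on the right and a non-superkey on the left, so 3NF fails.
No non-prime attribute depends on a proper subset of any candidate key, so 2NF holds.

2NF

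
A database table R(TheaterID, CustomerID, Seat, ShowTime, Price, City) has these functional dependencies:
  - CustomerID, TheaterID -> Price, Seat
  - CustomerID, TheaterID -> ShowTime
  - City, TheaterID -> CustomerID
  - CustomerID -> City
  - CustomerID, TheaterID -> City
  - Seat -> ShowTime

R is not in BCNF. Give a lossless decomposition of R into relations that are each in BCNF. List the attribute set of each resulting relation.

{City, CustomerID}; {CustomerID, Price, Seat, TheaterID}; {Seat, ShowTime}

Candidate keys of the original relation: {City, TheaterID}, {CustomerID, TheaterID}.
In {City, CustomerID, Price, Seat, ShowTime, TheaterID}, {CustomerID} is not a superkey ({CustomerID}⁺ restricted to this set is {City, CustomerID}), so split on CustomerID -> City into {City, CustomerID} and {CustomerID, Price, Seat, ShowTime, TheaterID}.
{City, CustomerID} is in BCNF.
In {CustomerID, Price, Seat, ShowTime, TheaterID}, {Seat} is not a superkey ({Seat}⁺ restricted to this set is {Seat, ShowTime}), so split on Seat -> ShowTime into {Seat, ShowTime} and {CustomerID, Price, Seat, TheaterID}.
{Seat, ShowTime} is in BCNF.
{CustomerID, Price, Seat, TheaterID} is in BCNF.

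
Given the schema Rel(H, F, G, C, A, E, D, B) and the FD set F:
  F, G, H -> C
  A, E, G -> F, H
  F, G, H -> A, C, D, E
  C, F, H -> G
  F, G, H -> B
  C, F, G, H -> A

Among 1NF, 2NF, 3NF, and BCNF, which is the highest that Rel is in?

Candidate keys: {A, E, G}, {C, F, H}, {F, G, H}. Prime attributes: {A, C, E, F, G, H}.
Every FD has a superkey on the left, so the relation is in BCNF.

BCNF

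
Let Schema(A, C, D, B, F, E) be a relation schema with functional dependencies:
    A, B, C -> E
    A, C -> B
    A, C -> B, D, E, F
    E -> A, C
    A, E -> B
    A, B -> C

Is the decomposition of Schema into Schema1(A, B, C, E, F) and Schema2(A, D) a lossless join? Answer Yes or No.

No

The shared attributes are {A} and {A}⁺ = {A}.
Neither Schema1 nor Schema2 is contained in that closure, so the decomposition is lossy.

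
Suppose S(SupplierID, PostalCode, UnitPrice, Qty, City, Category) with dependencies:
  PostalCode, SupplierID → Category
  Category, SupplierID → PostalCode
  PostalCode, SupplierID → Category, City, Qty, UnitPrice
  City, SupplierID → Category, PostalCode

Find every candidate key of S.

Attributes never on any right-hand side: {SupplierID} — every candidate key must contain it.
{Category, SupplierID}⁺ = {Category, City, PostalCode, Qty, SupplierID, UnitPrice}, which is every attribute, so {Category, SupplierID} is a candidate key.
{City, SupplierID}⁺ = {Category, City, PostalCode, Qty, SupplierID, UnitPrice}, which is every attribute, so {City, SupplierID} is a candidate key.
{PostalCode, SupplierID}⁺ = {Category, City, PostalCode, Qty, SupplierID, UnitPrice}, which is every attribute, so {PostalCode, SupplierID} is a candidate key.
These are minimal and exhaustive — every other superkey contains one of them.

{Category, SupplierID}, {City, SupplierID}, {PostalCode, SupplierID}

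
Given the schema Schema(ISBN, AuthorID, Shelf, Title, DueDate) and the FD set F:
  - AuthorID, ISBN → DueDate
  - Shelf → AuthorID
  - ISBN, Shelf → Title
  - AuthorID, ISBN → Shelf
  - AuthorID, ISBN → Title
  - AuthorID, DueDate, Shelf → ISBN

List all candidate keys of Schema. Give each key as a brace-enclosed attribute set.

Closure of {AuthorID, ISBN} is {AuthorID, DueDate, ISBN, Shelf, Title}, the whole schema; {AuthorID, ISBN} is a candidate key.
Closure of {DueDate, Shelf} is {AuthorID, DueDate, ISBN, Shelf, Title}, the whole schema; {DueDate, Shelf} is a candidate key.
Closure of {ISBN, Shelf} is {AuthorID, DueDate, ISBN, Shelf, Title}, the whole schema; {ISBN, Shelf} is a candidate key.
These are minimal and exhaustive — every other superkey contains one of them.

{AuthorID, ISBN}, {DueDate, Shelf}, {ISBN, Shelf}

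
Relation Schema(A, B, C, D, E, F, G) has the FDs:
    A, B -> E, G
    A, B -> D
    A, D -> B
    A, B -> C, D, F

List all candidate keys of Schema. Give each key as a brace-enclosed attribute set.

No FD produces {A}, so it must be in every candidate key.
Closure of {A, B} is {A, B, C, D, E, F, G}, the whole schema; {A, B} is a candidate key.
Closure of {A, D} is {A, B, C, D, E, F, G}, the whole schema; {A, D} is a candidate key.
No proper subset of any of these is a key, and no other minimal superkey exists.

{A, B}, {A, D}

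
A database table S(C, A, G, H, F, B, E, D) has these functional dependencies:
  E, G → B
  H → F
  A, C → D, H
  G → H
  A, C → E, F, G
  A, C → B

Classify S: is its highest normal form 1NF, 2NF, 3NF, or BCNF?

2NF

Candidate key: {A, C}. Prime attributes: {A, C}.
E, G → B: {E, G}⁺ = {B, E, F, G, H}, which is not all of the attributes, so the left side is not a superkey — BCNF is violated.
E, G → B determines the non-prime attribute {B} from a non-superkey — 3NF is violated.
No proper subset of a key has a non-prime attribute in its closure, so there is no partial dependency; 2NF holds.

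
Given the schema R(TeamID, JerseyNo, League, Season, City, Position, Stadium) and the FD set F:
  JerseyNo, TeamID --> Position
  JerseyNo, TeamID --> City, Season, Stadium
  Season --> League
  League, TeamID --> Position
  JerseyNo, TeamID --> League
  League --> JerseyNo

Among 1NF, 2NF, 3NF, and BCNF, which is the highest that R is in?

3NF

Candidate keys: {JerseyNo, TeamID}, {League, TeamID}, {Season, TeamID}. Prime attributes: {JerseyNo, League, Season, TeamID}.
Season --> League: {Season}⁺ = {JerseyNo, League, Season}, which is not all of the attributes, so the left side is not a superkey — BCNF is violated.
But every attribute on its right side ({League}) is prime, and the same holds for every other non-superkey FD, so 3NF still holds.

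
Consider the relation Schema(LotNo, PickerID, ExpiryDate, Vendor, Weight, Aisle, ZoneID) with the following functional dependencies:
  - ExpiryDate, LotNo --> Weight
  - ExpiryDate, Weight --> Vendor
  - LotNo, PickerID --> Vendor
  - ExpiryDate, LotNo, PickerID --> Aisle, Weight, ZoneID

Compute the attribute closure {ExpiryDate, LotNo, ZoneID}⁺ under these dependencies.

{ExpiryDate, LotNo, Vendor, Weight, ZoneID}

Start with {ExpiryDate, LotNo, ZoneID}.
ExpiryDate, LotNo --> Weight applies; add {Weight} → now {ExpiryDate, LotNo, Weight, ZoneID}.
ExpiryDate, Weight --> Vendor applies; add {Vendor} → now {ExpiryDate, LotNo, Vendor, Weight, ZoneID}.
No further FD applies.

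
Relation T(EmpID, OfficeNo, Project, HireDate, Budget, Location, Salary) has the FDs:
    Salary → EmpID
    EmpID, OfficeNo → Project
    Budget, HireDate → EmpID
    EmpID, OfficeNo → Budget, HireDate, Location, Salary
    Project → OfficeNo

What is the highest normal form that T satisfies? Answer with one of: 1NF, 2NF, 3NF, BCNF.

Candidate keys: {Budget, HireDate, OfficeNo}, {Budget, HireDate, Project}, {EmpID, OfficeNo}, {EmpID, Project}, {OfficeNo, Salary}, {Project, Salary}. Prime attributes: {Budget, EmpID, HireDate, OfficeNo, Project, Salary}.
For Salary → EmpID we have {Salary}⁺ = {EmpID, Salary}; {Salary} is not a superkey, so BCNF fails.
Since {EmpID} ⊆ prime attributes and every other non-superkey FD also has a prime right side, the schema is in 3NF.

3NF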